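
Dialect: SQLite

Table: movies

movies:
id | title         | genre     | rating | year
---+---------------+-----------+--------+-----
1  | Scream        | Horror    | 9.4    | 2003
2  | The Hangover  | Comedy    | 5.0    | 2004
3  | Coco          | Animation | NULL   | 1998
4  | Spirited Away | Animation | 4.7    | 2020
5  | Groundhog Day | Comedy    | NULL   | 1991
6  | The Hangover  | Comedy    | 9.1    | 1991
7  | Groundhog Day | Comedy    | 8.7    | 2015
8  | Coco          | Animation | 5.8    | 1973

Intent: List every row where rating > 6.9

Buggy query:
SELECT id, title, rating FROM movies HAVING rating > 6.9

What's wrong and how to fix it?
Bug: HAVING filters the output of aggregation, but this query has no GROUP BY and no aggregate functions, so SQLite rejects it (HAVING clause on a non-aggregate query); the condition here is per row

Fix: Use WHERE for row-level filtering

Corrected query:
SELECT id, title, rating FROM movies WHERE rating > 6.9

Result:
id | title         | rating
---+---------------+-------
1  | Scream        | 9.4   
6  | The Hangover  | 9.1   
7  | Groundhog Day | 8.7   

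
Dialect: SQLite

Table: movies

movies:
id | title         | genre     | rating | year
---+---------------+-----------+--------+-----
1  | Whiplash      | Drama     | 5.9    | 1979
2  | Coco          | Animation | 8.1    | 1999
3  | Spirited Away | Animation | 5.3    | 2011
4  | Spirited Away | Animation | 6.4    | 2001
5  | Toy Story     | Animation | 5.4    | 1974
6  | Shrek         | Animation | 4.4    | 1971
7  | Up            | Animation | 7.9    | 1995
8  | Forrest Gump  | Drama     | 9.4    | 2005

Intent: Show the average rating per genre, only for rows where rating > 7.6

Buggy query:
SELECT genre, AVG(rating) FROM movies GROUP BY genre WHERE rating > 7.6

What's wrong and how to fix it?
Bug: Row-level WHERE must come before GROUP BY in the clause order

Fix: Move the WHERE clause before GROUP BY

Corrected query:
SELECT genre, AVG(rating) FROM movies WHERE rating > 7.6 GROUP BY genre

Result:
genre     | AVG(rating)
----------+------------
Animation | 8          
Drama     | 9.4        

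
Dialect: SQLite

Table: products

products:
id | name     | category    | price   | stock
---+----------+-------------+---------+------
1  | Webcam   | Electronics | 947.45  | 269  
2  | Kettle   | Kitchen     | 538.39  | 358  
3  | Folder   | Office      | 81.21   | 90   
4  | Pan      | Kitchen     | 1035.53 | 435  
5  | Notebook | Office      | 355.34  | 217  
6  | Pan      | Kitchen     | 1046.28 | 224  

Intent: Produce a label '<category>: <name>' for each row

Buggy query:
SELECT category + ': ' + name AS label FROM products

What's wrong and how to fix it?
Bug: SQLite uses || for string concatenation; + coerces text to numbers (yielding 0)

Fix: Use the || operator for string concatenation

Corrected query:
SELECT category || ': ' || name AS label FROM products

Result:
label              
-------------------
Electronics: Webcam
Kitchen: Kettle    
Office: Folder     
Kitchen: Pan       
Office: Notebook   
Kitchen: Pan       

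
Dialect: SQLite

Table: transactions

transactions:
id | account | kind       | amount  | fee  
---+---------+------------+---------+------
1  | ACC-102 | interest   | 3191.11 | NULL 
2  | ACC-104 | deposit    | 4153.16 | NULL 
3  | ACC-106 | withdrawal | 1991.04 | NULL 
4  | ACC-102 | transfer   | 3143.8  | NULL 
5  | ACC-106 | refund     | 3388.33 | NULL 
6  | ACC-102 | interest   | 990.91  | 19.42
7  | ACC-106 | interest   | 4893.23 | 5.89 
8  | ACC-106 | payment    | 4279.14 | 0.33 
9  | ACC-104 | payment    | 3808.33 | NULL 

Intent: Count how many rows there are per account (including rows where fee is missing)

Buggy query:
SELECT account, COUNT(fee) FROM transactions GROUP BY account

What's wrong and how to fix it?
Bug: COUNT(fee) skips NULLs, so groups with missing fee are undercounted

Fix: Use COUNT(*) to count all rows regardless of NULL

Corrected query:
SELECT account, COUNT(*) FROM transactions GROUP BY account

Result:
account | COUNT(*)
--------+---------
ACC-102 | 3       
ACC-104 | 2       
ACC-106 | 4       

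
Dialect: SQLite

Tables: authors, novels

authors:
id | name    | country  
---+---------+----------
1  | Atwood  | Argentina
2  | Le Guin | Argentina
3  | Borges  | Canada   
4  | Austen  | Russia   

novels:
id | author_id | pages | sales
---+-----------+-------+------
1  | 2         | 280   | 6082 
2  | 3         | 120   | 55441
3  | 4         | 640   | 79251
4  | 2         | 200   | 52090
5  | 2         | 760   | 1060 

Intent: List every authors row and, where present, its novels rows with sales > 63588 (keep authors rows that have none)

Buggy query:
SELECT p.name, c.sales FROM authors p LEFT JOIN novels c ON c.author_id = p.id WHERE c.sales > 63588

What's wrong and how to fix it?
Bug: Filtering c.sales in WHERE discards the NULL rows produced by LEFT JOIN, turning it into an inner join

Fix: Move the right-table condition into the ON clause so unmatched parents are kept

Corrected query:
SELECT p.name, c.sales FROM authors p LEFT JOIN novels c ON c.author_id = p.id AND c.sales > 63588

Result:
name    | sales
--------+------
Atwood  | NULL 
Le Guin | NULL 
Borges  | NULL 
Austen  | 79251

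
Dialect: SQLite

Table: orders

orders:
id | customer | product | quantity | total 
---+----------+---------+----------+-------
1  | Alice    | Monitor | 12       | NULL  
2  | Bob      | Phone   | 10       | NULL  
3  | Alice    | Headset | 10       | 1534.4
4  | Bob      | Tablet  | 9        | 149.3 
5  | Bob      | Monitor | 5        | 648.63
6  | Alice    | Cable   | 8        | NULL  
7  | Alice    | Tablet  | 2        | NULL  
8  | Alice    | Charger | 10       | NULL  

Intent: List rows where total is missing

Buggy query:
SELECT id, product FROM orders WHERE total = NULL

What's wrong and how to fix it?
Bug: '= NULL' is always unknown in SQL three-valued logic, so no rows match

Fix: Replace '= NULL' with 'IS NULL'

Corrected query:
SELECT id, product FROM orders WHERE total IS NULL

Result:
id | product
---+--------
1  | Monitor
2  | Phone  
6  | Cable  
7  | Tablet 
8  | Charger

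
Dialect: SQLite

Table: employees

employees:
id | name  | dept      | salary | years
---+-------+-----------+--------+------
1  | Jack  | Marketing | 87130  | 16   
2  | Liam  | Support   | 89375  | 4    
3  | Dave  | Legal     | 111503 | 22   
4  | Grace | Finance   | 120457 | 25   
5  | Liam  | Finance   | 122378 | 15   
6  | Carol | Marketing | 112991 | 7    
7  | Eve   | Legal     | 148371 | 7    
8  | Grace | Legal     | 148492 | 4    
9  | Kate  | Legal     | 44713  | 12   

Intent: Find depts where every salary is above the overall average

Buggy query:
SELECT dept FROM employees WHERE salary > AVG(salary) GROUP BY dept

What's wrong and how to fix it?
Bug: WHERE evaluates per row before aggregation, so AVG() is unavailable

Fix: Compute the overall average in a scalar subquery and compare each group's MIN against it in HAVING

Corrected query:
SELECT dept FROM employees GROUP BY dept HAVING MIN(salary) > (SELECT AVG(salary) FROM employees)

Result:
dept   
-------
Finance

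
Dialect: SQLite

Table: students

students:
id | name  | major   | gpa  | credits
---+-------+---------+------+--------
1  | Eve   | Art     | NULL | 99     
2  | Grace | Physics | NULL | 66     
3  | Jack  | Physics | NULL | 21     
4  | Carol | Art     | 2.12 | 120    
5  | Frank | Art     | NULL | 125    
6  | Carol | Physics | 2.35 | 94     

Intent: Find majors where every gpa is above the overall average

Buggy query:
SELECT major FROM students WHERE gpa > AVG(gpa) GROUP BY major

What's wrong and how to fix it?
Bug: AVG() is an aggregate; it can't sit directly in WHERE

Fix: Use a subquery for AVG and a HAVING MIN(...) filter so the condition holds for every row in the group

Corrected query:
SELECT major FROM students GROUP BY major HAVING MIN(gpa) > (SELECT AVG(gpa) FROM students)

Result:
major  
-------
Physics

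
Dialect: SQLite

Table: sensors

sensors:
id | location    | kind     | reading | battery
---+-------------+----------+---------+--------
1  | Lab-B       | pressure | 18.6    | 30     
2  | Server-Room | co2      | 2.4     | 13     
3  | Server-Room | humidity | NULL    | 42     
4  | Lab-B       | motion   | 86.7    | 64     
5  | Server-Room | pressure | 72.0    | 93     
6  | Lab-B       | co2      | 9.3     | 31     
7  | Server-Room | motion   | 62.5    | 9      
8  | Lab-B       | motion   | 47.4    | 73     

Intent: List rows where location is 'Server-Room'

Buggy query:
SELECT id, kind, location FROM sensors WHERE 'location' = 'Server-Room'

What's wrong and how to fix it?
Bug: 'location' in single quotes is a string literal, not the column; the comparison is literal-vs-literal and never true

Fix: Remove the quotes around the column name (or use double quotes for an identifier)

Corrected query:
SELECT id, kind, location FROM sensors WHERE location = 'Server-Room'

Result:
id | kind     | location   
---+----------+------------
2  | co2      | Server-Room
3  | humidity | Server-Room
5  | pressure | Server-Room
7  | motion   | Server-Room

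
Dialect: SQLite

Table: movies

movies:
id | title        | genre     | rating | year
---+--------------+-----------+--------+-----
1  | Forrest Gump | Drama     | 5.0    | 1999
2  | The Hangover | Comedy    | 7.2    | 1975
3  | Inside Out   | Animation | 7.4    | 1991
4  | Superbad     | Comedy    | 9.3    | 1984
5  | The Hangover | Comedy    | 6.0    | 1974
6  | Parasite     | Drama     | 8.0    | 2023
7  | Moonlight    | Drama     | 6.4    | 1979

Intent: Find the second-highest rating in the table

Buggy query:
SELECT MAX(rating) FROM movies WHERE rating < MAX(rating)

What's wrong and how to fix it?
Bug: MAX(rating) on the right of the comparison is an aggregate-in-WHERE error

Fix: Put the inner MAX in a scalar subquery

Corrected query:
SELECT MAX(rating) FROM movies WHERE rating < (SELECT MAX(rating) FROM movies)

Result:
MAX(rating)
-----------
8          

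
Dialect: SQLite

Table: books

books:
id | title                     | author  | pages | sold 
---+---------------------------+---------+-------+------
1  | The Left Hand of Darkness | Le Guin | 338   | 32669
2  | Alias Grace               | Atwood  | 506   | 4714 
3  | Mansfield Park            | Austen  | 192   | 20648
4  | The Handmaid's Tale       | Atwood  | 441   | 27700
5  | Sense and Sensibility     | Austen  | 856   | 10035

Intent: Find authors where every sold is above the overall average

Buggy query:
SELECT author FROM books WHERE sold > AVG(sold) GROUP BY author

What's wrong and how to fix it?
Bug: AVG() is an aggregate; it can't sit directly in WHERE

Fix: Use a subquery for AVG and a HAVING MIN(...) filter so the condition holds for every row in the group

Corrected query:
SELECT author FROM books GROUP BY author HAVING MIN(sold) > (SELECT AVG(sold) FROM books)

Result:
author 
-------
Le Guin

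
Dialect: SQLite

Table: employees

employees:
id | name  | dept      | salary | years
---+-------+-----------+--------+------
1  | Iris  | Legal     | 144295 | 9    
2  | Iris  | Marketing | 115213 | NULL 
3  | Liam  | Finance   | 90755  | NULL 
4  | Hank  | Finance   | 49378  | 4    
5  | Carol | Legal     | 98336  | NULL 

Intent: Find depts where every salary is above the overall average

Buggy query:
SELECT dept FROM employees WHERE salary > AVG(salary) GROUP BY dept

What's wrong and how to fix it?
Bug: WHERE evaluates per row before aggregation, so AVG() is unavailable

Fix: Use a subquery for AVG and a HAVING MIN(...) filter so the condition holds for every row in the group

Corrected query:
SELECT dept FROM employees GROUP BY dept HAVING MIN(salary) > (SELECT AVG(salary) FROM employees)

Result:
dept     
---------
Marketing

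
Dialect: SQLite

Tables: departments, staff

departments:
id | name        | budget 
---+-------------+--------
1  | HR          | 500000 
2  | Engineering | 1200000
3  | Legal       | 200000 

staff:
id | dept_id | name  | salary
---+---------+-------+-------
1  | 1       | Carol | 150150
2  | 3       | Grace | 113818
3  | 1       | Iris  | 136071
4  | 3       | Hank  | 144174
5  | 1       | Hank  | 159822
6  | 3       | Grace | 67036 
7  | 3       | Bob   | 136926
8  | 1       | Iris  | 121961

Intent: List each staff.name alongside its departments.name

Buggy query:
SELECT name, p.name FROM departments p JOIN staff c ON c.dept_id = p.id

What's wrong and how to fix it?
Bug: 'name' exists in both joined tables, so the database can't tell which one is meant

Fix: Qualify the column with its table alias (c.name)

Corrected query:
SELECT c.name, p.name FROM departments p JOIN staff c ON c.dept_id = p.id

Result:
name  | name 
------+------
Carol | HR   
Grace | Legal
Iris  | HR   
Hank  | Legal
Hank  | HR   
Grace | Legal
Bob   | Legal
Iris  | HR   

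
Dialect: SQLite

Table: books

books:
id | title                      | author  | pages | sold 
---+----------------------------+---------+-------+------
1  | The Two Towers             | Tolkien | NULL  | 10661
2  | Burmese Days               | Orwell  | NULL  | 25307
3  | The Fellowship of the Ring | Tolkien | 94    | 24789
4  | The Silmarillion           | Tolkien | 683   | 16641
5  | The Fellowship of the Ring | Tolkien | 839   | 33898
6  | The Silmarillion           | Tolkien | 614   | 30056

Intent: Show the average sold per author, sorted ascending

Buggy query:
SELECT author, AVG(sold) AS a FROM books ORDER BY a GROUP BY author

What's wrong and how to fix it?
Bug: ORDER BY appears before GROUP BY; SQL clause order requires GROUP BY first

Fix: Reorder: SELECT … FROM … GROUP BY … ORDER BY …

Corrected query:
SELECT author, AVG(sold) AS a FROM books GROUP BY author ORDER BY a

Result:
author  | a    
--------+------
Tolkien | 23209
Orwell  | 25307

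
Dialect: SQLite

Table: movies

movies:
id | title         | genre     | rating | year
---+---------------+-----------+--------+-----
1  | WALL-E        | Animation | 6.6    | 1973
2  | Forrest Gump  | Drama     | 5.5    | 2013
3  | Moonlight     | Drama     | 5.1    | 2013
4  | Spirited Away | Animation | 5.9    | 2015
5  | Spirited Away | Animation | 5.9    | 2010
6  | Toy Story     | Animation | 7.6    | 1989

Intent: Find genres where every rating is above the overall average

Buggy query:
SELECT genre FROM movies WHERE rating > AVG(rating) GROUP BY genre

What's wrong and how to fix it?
Bug: AVG() is an aggregate; it can't sit directly in WHERE

Fix: Use a subquery for AVG and a HAVING MIN(...) filter so the condition holds for every row in the group

Corrected query:
SELECT genre FROM movies GROUP BY genre HAVING MIN(rating) > (SELECT AVG(rating) FROM movies)

Result:
(no rows)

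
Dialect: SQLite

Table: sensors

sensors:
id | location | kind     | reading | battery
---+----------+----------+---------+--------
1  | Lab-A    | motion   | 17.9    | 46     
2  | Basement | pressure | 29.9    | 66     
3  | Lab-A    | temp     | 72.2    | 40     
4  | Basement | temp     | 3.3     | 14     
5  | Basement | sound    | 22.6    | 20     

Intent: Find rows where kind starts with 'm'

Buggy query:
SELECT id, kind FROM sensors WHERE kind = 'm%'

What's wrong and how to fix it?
Bug: '=' compares the literal string including the % character; pattern matching needs LIKE

Fix: Replace '=' with LIKE so 'm%' is treated as a pattern

Corrected query:
SELECT id, kind FROM sensors WHERE kind LIKE 'm%'

Result:
id | kind  
---+-------
1  | motion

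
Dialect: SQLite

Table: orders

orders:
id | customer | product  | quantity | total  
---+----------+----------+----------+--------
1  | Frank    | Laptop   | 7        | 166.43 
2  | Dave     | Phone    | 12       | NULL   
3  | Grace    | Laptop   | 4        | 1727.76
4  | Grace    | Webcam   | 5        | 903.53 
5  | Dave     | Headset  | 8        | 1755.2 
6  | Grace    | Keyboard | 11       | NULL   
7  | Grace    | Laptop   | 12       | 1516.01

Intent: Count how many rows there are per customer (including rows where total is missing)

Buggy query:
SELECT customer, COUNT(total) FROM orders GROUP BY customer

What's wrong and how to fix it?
Bug: COUNT(column) counts non-NULL values only; rows with NULL total aren't counted

Fix: Use COUNT(*) to count all rows regardless of NULL

Corrected query:
SELECT customer, COUNT(*) FROM orders GROUP BY customer

Result:
customer | COUNT(*)
---------+---------
Dave     | 2       
Frank    | 1       
Grace    | 4       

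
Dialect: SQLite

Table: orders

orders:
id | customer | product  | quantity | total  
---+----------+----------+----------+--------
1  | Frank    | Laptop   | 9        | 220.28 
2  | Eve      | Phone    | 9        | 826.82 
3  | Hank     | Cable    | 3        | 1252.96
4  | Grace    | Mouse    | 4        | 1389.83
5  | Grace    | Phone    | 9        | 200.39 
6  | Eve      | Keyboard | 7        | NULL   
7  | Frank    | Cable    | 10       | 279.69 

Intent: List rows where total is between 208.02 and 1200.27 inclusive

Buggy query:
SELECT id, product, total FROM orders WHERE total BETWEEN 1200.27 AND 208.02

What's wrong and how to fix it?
Bug: BETWEEN expects the lower bound first; with 1200.27 AND 208.02 the range is empty

Fix: Write BETWEEN 208.02 AND 1200.27

Corrected query:
SELECT id, product, total FROM orders WHERE total BETWEEN 208.02 AND 1200.27

Result:
id | product | total 
---+---------+-------
1  | Laptop  | 220.28
2  | Phone   | 826.82
7  | Cable   | 279.69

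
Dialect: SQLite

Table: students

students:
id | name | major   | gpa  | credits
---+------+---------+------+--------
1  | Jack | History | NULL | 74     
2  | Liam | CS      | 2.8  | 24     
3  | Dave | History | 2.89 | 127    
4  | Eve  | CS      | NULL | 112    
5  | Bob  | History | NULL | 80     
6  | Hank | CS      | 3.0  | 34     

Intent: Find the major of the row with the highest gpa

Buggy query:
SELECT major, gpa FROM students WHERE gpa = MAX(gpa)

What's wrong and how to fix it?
Bug: WHERE is evaluated per row; an aggregate over the whole table isn't defined there

Fix: Use a subquery: WHERE gpa = (SELECT MAX(gpa) FROM students)

Corrected query:
SELECT major, gpa FROM students WHERE gpa = (SELECT MAX(gpa) FROM students)

Result:
major | gpa
------+----
CS    | 3  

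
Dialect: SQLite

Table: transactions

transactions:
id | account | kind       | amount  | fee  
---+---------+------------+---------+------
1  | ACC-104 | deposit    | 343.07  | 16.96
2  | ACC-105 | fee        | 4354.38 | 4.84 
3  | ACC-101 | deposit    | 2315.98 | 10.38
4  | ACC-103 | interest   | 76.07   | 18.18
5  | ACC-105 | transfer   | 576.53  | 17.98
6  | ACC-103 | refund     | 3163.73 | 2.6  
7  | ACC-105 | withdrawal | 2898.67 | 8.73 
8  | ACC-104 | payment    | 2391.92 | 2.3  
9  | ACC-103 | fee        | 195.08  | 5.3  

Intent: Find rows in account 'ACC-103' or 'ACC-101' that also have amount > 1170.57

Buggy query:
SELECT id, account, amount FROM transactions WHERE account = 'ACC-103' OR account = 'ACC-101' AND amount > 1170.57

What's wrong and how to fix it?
Bug: AND binds tighter than OR, so this parses as account = 'ACC-103' OR (account = 'ACC-101' AND amount > 1170.57)

Fix: Group the OR with parentheses (or use IN), then AND the threshold

Corrected query:
SELECT id, account, amount FROM transactions WHERE (account = 'ACC-103' OR account = 'ACC-101') AND amount > 1170.57

Result:
id | account | amount 
---+---------+--------
3  | ACC-101 | 2315.98
6  | ACC-103 | 3163.73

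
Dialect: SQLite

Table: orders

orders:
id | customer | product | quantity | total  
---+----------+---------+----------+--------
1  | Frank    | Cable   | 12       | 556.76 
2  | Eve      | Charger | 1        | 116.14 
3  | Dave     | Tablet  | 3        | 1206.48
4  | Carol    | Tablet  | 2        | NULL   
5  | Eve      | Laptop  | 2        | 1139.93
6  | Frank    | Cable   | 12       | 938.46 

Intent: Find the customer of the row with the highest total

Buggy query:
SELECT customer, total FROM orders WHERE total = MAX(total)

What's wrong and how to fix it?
Bug: WHERE is evaluated per row; an aggregate over the whole table isn't defined there

Fix: Use a subquery: WHERE total = (SELECT MAX(total) FROM orders)

Corrected query:
SELECT customer, total FROM orders WHERE total = (SELECT MAX(total) FROM orders)

Result:
customer | total  
---------+--------
Dave     | 1206.48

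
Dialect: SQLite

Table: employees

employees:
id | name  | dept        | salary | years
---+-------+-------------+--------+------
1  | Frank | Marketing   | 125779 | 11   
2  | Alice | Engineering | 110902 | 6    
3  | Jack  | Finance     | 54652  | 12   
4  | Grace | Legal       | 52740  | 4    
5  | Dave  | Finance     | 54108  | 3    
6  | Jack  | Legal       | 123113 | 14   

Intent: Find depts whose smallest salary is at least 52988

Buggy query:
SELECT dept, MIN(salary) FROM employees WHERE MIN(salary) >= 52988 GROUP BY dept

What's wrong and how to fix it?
Bug: Aggregates like MIN are computed per group after WHERE runs

Fix: Use HAVING for the per-group MIN condition

Corrected query:
SELECT dept, MIN(salary) FROM employees GROUP BY dept HAVING MIN(salary) >= 52988

Result:
dept        | MIN(salary)
------------+------------
Engineering | 110902     
Finance     | 54108      
Marketing   | 125779     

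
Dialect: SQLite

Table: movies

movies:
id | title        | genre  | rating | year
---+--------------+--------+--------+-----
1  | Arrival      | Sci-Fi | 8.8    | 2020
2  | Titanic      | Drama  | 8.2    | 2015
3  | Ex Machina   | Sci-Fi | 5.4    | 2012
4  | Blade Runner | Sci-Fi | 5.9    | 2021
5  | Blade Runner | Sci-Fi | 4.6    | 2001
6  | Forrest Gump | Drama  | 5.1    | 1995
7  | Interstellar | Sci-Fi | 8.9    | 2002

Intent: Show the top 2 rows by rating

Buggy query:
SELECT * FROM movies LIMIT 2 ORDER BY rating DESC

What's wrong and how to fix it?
Bug: LIMIT must come after ORDER BY

Fix: Swap the clauses: ORDER BY first, then LIMIT

Corrected query:
SELECT * FROM movies ORDER BY rating DESC LIMIT 2

Result:
id | title        | genre  | rating | year
---+--------------+--------+--------+-----
7  | Interstellar | Sci-Fi | 8.9    | 2002
1  | Arrival      | Sci-Fi | 8.8    | 2020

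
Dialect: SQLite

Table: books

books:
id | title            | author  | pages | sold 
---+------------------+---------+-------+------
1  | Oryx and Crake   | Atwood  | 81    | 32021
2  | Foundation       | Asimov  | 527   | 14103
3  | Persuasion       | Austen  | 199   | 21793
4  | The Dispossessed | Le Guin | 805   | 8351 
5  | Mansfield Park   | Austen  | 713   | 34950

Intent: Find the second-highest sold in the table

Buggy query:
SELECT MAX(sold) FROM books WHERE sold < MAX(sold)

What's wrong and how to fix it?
Bug: MAX(sold) on the right of the comparison is an aggregate-in-WHERE error

Fix: Compute the overall MAX in a subquery, then take MAX of rows below it

Corrected query:
SELECT MAX(sold) FROM books WHERE sold < (SELECT MAX(sold) FROM books)

Result:
MAX(sold)
---------
32021    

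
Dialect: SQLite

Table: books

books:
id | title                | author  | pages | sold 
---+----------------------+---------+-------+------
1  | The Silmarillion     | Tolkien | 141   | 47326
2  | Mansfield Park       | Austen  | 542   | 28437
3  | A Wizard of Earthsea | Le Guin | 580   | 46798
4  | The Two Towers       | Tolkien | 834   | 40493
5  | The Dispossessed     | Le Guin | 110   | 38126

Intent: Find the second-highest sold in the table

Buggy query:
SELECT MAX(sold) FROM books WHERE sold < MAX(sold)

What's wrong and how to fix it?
Bug: The inner MAX is an aggregate inside WHERE, which is not allowed

Fix: Put the inner MAX in a scalar subquery

Corrected query:
SELECT MAX(sold) FROM books WHERE sold < (SELECT MAX(sold) FROM books)

Result:
MAX(sold)
---------
46798    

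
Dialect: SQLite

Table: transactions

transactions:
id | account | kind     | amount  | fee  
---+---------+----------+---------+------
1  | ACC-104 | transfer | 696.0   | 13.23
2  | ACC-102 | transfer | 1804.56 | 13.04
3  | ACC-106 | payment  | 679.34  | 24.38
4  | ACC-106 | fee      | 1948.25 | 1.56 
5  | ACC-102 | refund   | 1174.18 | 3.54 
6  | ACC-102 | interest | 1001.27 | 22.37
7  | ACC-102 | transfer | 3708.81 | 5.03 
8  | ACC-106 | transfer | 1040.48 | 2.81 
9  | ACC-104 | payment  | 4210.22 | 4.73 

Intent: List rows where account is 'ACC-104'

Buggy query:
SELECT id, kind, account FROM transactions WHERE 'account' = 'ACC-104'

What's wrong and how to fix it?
Bug: Single quotes denote string literals in SQL; the column name is being compared as a constant string

Fix: Reference the column as account without single quotes

Corrected query:
SELECT id, kind, account FROM transactions WHERE account = 'ACC-104'

Result:
id | kind     | account
---+----------+--------
1  | transfer | ACC-104
9  | payment  | ACC-104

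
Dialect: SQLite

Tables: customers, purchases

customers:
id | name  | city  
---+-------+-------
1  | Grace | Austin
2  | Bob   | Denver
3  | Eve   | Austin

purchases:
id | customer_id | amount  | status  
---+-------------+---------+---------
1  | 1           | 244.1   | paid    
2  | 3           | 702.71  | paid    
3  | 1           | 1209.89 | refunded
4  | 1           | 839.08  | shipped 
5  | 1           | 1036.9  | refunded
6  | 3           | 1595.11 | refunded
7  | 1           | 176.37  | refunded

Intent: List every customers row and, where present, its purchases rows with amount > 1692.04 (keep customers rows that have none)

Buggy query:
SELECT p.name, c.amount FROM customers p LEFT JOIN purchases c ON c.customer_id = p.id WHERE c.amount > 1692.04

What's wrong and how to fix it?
Bug: Filtering c.amount in WHERE discards the NULL rows produced by LEFT JOIN, turning it into an inner join

Fix: Put 'c.amount > 1692.04' in the JOIN's ON clause instead of WHERE

Corrected query:
SELECT p.name, c.amount FROM customers p LEFT JOIN purchases c ON c.customer_id = p.id AND c.amount > 1692.04

Result:
name  | amount
------+-------
Grace | NULL  
Bob   | NULL  
Eve   | NULL  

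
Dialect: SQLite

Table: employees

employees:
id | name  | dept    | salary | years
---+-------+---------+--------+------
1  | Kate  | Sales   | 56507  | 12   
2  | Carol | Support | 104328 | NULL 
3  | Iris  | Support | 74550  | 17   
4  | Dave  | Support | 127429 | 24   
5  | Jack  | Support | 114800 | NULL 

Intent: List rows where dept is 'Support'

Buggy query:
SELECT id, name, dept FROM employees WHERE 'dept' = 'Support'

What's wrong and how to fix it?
Bug: Single quotes denote string literals in SQL; the column name is being compared as a constant string

Fix: Remove the quotes around the column name (or use double quotes for an identifier)

Corrected query:
SELECT id, name, dept FROM employees WHERE dept = 'Support'

Result:
id | name  | dept   
---+-------+--------
2  | Carol | Support
3  | Iris  | Support
4  | Dave  | Support
5  | Jack  | Support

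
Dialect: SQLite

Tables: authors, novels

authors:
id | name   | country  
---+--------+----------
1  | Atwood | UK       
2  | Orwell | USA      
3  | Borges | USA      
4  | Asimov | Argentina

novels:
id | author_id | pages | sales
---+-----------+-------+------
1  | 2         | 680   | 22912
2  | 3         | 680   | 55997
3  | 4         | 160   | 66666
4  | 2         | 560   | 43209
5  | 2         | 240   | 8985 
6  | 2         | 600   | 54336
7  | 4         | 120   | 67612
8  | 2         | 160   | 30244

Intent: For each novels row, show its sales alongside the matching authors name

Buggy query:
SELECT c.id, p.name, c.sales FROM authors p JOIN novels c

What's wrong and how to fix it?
Bug: Missing join condition: each novels row is matched to all authors rows instead of just its own

Fix: Add ON c.author_id = p.id to the JOIN

Corrected query:
SELECT c.id, p.name, c.sales FROM authors p JOIN novels c ON c.author_id = p.id

Result:
id | name   | sales
---+--------+------
1  | Orwell | 22912
2  | Borges | 55997
3  | Asimov | 66666
4  | Orwell | 43209
5  | Orwell | 8985 
6  | Orwell | 54336
7  | Asimov | 67612
8  | Orwell | 30244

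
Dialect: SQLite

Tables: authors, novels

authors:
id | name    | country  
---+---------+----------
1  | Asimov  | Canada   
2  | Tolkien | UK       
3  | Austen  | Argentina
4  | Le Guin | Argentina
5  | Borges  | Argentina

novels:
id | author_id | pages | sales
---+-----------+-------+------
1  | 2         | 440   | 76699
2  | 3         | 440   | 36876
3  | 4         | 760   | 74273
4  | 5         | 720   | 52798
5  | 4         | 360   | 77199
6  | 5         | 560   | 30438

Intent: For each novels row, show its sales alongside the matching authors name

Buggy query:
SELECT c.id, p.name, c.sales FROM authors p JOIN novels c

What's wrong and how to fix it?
Bug: Missing join condition: each novels row is matched to all authors rows instead of just its own

Fix: Add ON c.author_id = p.id to the JOIN

Corrected query:
SELECT c.id, p.name, c.sales FROM authors p JOIN novels c ON c.author_id = p.id

Result:
id | name    | sales
---+---------+------
1  | Tolkien | 76699
2  | Austen  | 36876
3  | Le Guin | 74273
4  | Borges  | 52798
5  | Le Guin | 77199
6  | Borges  | 30438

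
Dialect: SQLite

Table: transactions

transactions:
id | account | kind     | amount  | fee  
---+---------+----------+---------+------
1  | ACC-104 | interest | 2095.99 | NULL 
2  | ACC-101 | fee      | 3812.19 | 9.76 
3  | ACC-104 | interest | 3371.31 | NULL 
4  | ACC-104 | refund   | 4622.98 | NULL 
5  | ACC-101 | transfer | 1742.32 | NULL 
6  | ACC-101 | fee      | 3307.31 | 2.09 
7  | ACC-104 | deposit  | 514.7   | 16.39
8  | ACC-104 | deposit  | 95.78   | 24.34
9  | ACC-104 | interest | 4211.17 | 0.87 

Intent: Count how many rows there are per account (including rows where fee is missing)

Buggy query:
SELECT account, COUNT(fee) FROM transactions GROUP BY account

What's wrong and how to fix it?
Bug: COUNT(column) counts non-NULL values only; rows with NULL fee aren't counted

Fix: Replace COUNT(fee) with COUNT(*)

Corrected query:
SELECT account, COUNT(*) FROM transactions GROUP BY account

Result:
account | COUNT(*)
--------+---------
ACC-101 | 3       
ACC-104 | 6       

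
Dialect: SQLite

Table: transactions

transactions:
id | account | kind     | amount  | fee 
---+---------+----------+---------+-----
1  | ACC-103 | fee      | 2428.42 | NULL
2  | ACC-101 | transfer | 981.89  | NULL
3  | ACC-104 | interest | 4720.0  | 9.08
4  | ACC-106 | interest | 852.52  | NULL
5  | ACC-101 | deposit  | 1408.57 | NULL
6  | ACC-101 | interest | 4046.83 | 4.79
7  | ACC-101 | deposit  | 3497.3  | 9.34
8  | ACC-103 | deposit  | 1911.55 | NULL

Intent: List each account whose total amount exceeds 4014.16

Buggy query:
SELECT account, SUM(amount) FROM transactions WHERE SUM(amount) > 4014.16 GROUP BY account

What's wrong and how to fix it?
Bug: SUM(amount) is an aggregate, but WHERE filters rows before aggregation

Fix: Use HAVING (which filters groups after aggregation) instead of WHERE

Corrected query:
SELECT account, SUM(amount) FROM transactions GROUP BY account HAVING SUM(amount) > 4014.16

Result:
account | SUM(amount)
--------+------------
ACC-101 | 9934.59    
ACC-103 | 4339.97    
ACC-104 | 4720       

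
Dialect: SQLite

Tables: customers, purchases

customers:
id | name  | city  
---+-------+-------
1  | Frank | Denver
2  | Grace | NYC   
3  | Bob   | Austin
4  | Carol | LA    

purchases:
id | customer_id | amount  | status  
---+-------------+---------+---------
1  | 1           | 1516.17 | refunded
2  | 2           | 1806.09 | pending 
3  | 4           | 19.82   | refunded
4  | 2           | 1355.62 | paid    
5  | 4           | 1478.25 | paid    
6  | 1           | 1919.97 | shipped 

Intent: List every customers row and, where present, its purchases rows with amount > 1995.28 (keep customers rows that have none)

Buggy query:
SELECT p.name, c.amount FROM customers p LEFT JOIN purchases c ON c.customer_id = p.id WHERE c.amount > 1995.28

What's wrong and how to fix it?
Bug: A WHERE condition on the right-hand table after LEFT JOIN drops unmatched parents

Fix: Move the right-table condition into the ON clause so unmatched parents are kept

Corrected query:
SELECT p.name, c.amount FROM customers p LEFT JOIN purchases c ON c.customer_id = p.id AND c.amount > 1995.28

Result:
name  | amount
------+-------
Frank | NULL  
Grace | NULL  
Bob   | NULL  
Carol | NULL  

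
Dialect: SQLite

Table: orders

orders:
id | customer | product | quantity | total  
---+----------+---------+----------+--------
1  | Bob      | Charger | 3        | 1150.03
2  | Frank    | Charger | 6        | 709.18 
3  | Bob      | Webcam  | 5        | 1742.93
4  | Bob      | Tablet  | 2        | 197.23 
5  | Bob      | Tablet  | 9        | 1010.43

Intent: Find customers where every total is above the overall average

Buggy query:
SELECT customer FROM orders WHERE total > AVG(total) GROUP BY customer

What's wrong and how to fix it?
Bug: AVG() is an aggregate; it can't sit directly in WHERE

Fix: Use a subquery for AVG and a HAVING MIN(...) filter so the condition holds for every row in the group

Corrected query:
SELECT customer FROM orders GROUP BY customer HAVING MIN(total) > (SELECT AVG(total) FROM orders)

Result:
(no rows)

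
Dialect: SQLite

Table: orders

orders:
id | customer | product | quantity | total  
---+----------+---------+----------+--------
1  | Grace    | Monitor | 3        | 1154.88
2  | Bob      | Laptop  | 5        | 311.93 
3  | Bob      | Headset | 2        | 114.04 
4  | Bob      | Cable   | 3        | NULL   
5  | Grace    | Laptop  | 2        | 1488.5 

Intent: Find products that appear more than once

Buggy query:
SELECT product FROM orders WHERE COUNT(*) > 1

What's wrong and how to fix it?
Bug: COUNT(*) is an aggregate and cannot be used in WHERE

Fix: Group first, then use HAVING for the count condition

Corrected query:
SELECT product FROM orders GROUP BY product HAVING COUNT(*) > 1

Result:
product
-------
Laptop 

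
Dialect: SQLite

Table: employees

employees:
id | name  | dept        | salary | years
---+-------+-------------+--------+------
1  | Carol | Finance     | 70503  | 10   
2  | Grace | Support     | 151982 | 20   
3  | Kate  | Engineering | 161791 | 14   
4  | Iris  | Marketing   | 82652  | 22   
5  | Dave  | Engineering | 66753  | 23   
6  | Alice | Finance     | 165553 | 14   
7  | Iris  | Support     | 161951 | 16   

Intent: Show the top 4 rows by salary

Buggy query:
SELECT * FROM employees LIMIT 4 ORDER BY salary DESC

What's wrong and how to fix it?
Bug: ORDER BY cannot follow LIMIT; LIMIT is the final clause

Fix: Sort with ORDER BY, then apply LIMIT

Corrected query:
SELECT * FROM employees ORDER BY salary DESC LIMIT 4

Result:
id | name  | dept        | salary | years
---+-------+-------------+--------+------
6  | Alice | Finance     | 165553 | 14   
7  | Iris  | Support     | 161951 | 16   
3  | Kate  | Engineering | 161791 | 14   
2  | Grace | Support     | 151982 | 20   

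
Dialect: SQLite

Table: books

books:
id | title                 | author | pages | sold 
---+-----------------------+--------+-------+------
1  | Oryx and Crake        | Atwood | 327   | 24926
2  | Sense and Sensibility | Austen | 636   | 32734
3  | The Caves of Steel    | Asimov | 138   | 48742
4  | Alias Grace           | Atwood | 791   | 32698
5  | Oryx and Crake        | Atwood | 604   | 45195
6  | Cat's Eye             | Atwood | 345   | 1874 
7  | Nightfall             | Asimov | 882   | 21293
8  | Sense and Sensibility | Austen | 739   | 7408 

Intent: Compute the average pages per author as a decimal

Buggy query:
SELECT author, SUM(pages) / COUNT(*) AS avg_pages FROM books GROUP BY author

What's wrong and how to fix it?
Bug: Both operands are integers, so '/' performs integer division and truncates

Fix: Multiply by 1.0 (or CAST to REAL) to force floating-point division

Corrected query:
SELECT author, SUM(pages) * 1.0 / COUNT(*) AS avg_pages FROM books GROUP BY author

Result:
author | avg_pages
-------+----------
Asimov | 510      
Atwood | 516.75   
Austen | 687.5    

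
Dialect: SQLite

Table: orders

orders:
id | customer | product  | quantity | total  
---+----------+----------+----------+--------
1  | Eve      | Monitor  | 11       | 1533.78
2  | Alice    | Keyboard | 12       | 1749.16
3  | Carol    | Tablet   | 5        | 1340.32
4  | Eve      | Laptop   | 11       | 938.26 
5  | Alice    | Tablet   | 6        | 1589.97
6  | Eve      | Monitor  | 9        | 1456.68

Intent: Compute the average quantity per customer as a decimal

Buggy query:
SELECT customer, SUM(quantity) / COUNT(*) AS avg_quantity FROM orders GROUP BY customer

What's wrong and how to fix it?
Bug: SUM(quantity) and COUNT(*) are both integers; the division truncates the fractional part

Fix: Cast one side to REAL so the division keeps the fractional part

Corrected query:
SELECT customer, SUM(quantity) * 1.0 / COUNT(*) AS avg_quantity FROM orders GROUP BY customer

Result:
customer | avg_quantity
---------+-------------
Alice    | 9           
Carol    | 5           
Eve      | 10.333333   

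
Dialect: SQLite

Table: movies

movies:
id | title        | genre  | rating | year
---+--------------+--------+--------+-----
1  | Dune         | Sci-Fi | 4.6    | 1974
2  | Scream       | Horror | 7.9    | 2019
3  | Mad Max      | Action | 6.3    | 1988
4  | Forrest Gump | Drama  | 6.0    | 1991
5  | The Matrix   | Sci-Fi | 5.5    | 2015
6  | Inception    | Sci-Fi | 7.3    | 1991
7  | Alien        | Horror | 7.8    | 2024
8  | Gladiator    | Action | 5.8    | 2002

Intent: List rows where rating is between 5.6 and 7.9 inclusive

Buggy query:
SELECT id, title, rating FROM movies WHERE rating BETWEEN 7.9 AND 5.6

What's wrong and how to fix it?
Bug: BETWEEN expects the lower bound first; with 7.9 AND 5.6 the range is empty

Fix: Write BETWEEN 5.6 AND 7.9

Corrected query:
SELECT id, title, rating FROM movies WHERE rating BETWEEN 5.6 AND 7.9

Result:
id | title        | rating
---+--------------+-------
2  | Scream       | 7.9   
3  | Mad Max      | 6.3   
4  | Forrest Gump | 6     
6  | Inception    | 7.3   
7  | Alien        | 7.8   
8  | Gladiator    | 5.8   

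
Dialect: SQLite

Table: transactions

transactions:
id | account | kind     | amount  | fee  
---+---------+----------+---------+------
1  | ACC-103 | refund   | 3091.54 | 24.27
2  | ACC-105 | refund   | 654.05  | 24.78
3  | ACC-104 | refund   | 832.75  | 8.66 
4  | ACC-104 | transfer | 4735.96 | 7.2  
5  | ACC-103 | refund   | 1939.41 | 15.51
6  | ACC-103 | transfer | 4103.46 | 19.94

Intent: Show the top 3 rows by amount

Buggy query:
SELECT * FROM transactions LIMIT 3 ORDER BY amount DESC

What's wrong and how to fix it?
Bug: ORDER BY cannot follow LIMIT; LIMIT is the final clause

Fix: Sort with ORDER BY, then apply LIMIT

Corrected query:
SELECT * FROM transactions ORDER BY amount DESC LIMIT 3

Result:
id | account | kind     | amount  | fee  
---+---------+----------+---------+------
4  | ACC-104 | transfer | 4735.96 | 7.2  
6  | ACC-103 | transfer | 4103.46 | 19.94
1  | ACC-103 | refund   | 3091.54 | 24.27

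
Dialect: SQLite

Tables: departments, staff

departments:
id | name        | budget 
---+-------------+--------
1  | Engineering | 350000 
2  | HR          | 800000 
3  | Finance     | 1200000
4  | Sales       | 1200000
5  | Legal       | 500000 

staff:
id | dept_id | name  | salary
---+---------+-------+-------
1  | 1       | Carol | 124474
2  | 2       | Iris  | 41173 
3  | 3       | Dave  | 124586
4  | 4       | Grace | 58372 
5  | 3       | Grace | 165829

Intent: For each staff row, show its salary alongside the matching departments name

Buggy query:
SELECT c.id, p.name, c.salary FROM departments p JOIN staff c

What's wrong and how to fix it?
Bug: Missing join condition: each staff row is matched to all departments rows instead of just its own

Fix: Specify the join condition linking the foreign key to the parent id

Corrected query:
SELECT c.id, p.name, c.salary FROM departments p JOIN staff c ON c.dept_id = p.id

Result:
id | name        | salary
---+-------------+-------
1  | Engineering | 124474
2  | HR          | 41173 
3  | Finance     | 124586
4  | Sales       | 58372 
5  | Finance     | 165829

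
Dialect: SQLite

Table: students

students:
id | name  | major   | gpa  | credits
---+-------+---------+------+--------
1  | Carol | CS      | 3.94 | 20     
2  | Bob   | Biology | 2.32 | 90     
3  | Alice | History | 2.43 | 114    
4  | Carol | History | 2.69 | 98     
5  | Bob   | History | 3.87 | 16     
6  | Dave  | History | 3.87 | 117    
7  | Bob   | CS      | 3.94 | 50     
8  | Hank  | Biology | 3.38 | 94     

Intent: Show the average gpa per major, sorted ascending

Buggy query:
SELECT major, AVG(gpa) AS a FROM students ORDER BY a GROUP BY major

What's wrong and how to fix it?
Bug: GROUP BY must precede ORDER BY

Fix: Reorder: SELECT … FROM … GROUP BY … ORDER BY …

Corrected query:
SELECT major, AVG(gpa) AS a FROM students GROUP BY major ORDER BY a

Result:
major   | a    
--------+------
Biology | 2.85 
History | 3.215
CS      | 3.94 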